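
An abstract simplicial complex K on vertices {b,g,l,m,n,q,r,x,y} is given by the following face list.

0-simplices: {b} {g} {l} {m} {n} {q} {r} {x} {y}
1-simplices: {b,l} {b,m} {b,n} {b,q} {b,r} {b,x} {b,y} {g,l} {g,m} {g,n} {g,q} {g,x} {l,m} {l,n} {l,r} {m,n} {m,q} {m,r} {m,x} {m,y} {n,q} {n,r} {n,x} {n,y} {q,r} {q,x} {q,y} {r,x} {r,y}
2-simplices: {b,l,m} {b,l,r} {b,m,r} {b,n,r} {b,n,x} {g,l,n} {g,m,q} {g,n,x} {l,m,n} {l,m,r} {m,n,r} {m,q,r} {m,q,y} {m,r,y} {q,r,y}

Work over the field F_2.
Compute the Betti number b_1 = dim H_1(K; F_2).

b_1=8

n_0=9 n_1=29 n_2=15  [Z2]
∂1: piv[bl,bm,bn,bq,br,bx,by,gl] rk=8  ker:gm,gn,gq,gx,lm,ln,lr,mn,mq,mr,mx,my,nq,nr,nx,ny,qr,qx,qy,rx,ry
∂2: piv[blm,blr,bmr,bnr,bnx,gln,gmq,gnx,lmn,mnr,mqr,mqy,mry] rk=13  ker:lmr,qry
b_1=(29−8)−13=8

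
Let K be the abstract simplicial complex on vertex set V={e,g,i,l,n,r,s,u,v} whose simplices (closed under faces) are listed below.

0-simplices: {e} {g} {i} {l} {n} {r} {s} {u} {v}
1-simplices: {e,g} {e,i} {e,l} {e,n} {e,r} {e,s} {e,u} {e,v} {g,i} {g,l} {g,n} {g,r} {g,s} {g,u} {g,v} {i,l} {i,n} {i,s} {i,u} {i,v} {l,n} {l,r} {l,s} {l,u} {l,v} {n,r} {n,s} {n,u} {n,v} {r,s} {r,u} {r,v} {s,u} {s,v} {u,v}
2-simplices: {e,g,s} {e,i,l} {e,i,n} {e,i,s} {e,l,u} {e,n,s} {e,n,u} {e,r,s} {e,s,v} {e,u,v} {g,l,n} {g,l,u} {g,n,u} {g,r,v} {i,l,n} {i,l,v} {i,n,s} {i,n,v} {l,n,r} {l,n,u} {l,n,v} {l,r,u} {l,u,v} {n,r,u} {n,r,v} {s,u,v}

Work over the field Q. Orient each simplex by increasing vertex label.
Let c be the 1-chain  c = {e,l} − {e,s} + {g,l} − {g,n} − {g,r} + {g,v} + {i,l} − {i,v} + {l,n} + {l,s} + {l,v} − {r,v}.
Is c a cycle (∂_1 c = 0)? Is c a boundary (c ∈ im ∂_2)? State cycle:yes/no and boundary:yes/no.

n_0=9 n_1=35 n_2=26  [Q]
∂1: piv[eg,ei,el,en,er,es,eu,ev] rk=8  ker:gi,gl,gn,gr,gs,gu,gv,il,in,is,iu,iv,ln,lr,ls,lu,lv,nr,ns,nu,nv,rs,ru,rv,su,sv,uv
∂2: piv[egs,eil,ein,eis,elu,ens,enu,ers,esv,euv,gln,glu,gnu,grv,ilv,inv,lnr,lru,luv,nrv,suv] rk=21  ker:iln,ins,lnu,lnv,nru
∂1c = 0
c vs im∂2: residual ≠ 0 ⇒ not boundary

cycle:yes boundary:no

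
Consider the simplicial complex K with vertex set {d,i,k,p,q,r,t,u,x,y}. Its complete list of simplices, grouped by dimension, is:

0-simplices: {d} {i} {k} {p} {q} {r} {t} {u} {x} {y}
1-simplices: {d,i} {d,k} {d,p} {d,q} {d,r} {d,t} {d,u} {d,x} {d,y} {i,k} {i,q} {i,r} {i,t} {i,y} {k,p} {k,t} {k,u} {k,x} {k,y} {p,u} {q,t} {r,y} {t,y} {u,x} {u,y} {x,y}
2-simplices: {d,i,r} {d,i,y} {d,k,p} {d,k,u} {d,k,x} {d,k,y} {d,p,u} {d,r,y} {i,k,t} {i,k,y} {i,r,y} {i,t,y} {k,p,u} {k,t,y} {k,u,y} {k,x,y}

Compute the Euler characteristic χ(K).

χ(K)=0

n_0=10 n_1=26 n_2=16
χ=+10−26+16=0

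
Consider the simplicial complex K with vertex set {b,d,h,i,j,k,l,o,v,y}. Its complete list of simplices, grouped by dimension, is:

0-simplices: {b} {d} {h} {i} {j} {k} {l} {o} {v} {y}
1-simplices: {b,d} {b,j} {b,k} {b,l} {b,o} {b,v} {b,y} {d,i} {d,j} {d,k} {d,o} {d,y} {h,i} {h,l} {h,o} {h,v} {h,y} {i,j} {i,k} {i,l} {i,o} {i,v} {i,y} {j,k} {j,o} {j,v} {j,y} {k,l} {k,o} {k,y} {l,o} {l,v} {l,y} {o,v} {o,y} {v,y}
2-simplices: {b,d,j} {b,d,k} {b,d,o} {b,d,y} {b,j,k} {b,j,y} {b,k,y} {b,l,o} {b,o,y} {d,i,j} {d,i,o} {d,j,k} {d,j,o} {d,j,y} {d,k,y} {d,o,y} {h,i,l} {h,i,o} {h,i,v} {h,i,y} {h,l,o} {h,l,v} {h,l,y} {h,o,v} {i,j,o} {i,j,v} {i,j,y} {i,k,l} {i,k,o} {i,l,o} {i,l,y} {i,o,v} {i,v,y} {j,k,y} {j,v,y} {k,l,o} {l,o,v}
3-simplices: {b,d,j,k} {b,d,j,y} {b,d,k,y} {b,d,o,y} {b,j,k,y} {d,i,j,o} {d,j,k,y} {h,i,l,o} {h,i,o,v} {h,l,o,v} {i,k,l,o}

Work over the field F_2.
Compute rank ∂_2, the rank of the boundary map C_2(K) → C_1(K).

rank∂_2=25

n_0=10 n_1=36 n_2=37 n_3=11  [Z2]
∂1: piv[bd,bj,bk,bl,bo,bv,by,di,hi] rk=9  ker:dj,dk,do,dy,hl,ho,hv,hy,ij,ik,il,io,iv,iy,jk,jo,jv,jy,kl,ko,ky,lo,lv,ly,ov,oy,vy
∂2: piv[bdj,bdk,bdo,bdy,bjk,bjy,bky,blo,boy,dij,dio,djo,hil,hio,hiv,hiy,hlo,hlv,hly,hov,ijv,ijy,ikl,iko,ivy] rk=25  ker:djk,djy,dky,doy,ijo,ilo,ily,iov,jky,jvy,klo,lov
∂3: piv[bdjk,bdjy,bdky,bdoy,bjky,dijo,hilo,hiov,hlov,iklo] rk=10  ker:djky
rk∂_2=25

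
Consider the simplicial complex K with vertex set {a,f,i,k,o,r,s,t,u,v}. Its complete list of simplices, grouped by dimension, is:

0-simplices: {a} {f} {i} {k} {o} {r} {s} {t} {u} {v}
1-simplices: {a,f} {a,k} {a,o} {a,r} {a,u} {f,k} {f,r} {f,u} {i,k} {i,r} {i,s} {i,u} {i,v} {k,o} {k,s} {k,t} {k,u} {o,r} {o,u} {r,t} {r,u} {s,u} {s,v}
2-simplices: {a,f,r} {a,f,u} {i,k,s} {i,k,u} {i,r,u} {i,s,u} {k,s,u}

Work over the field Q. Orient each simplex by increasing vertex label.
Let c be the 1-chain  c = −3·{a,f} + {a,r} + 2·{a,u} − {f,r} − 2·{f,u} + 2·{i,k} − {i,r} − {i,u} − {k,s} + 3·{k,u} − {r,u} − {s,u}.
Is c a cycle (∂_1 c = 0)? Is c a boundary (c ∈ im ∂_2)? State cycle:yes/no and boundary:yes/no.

cycle:yes boundary:yes

n_0=10 n_1=23 n_2=7  [Q]
∂1: piv[af,ak,ao,ar,au,ik,is,iv,kt] rk=9  ker:fk,fr,fu,ir,iu,ko,ks,ku,or,ou,rt,ru,su,sv
∂2: piv[afr,afu,iks,iku,iru,isu] rk=6  ker:ksu
∂1c = 0
c vs im∂2: reduces to 0 ⇒ boundary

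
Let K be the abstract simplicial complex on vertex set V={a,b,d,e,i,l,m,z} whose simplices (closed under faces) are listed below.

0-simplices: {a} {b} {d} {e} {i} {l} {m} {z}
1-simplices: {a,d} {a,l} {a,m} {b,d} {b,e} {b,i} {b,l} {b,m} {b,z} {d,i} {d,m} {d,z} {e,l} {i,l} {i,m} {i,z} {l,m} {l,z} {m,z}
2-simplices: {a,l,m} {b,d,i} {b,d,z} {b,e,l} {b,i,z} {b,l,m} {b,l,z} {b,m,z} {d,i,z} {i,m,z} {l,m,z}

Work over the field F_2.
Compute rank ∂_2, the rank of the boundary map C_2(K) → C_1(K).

rank∂_2=9

n_0=8 n_1=19 n_2=11  [Z2]
∂1: piv[ad,al,am,bd,be,bi,bz] rk=7  ker:bl,bm,di,dm,dz,el,il,im,iz,lm,lz,mz
∂2: piv[alm,bdi,bdz,bel,biz,blm,blz,bmz,imz] rk=9  ker:diz,lmz
rk∂_2=9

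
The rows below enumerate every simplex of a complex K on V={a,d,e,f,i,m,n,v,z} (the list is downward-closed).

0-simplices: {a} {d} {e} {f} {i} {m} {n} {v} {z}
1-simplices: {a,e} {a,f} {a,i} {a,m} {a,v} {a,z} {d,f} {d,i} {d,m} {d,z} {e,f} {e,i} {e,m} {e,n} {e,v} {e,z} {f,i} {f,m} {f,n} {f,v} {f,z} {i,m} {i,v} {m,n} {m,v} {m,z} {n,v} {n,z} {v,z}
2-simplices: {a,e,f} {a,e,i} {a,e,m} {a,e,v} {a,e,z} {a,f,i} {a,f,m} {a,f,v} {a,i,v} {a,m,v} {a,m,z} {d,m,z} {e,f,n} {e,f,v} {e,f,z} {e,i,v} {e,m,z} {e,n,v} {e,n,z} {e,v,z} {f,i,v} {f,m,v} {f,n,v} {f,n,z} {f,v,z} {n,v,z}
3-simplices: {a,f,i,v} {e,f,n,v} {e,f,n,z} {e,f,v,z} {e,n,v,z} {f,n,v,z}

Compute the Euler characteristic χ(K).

χ(K)=0

n_0=9 n_1=29 n_2=26 n_3=6
χ=+9−29+26−6=0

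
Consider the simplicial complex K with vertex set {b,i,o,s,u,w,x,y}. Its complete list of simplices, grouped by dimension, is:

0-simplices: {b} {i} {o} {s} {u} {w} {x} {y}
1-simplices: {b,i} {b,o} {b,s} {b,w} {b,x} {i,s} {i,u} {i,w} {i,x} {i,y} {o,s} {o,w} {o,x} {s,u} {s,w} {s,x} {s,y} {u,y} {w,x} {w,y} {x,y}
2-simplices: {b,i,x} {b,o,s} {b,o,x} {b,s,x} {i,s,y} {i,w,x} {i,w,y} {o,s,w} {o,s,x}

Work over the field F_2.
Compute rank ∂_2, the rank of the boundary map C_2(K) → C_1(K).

n_0=8 n_1=21 n_2=9  [Z2]
∂1: piv[bi,bo,bs,bw,bx,iu,iy] rk=7  ker:is,iw,ix,os,ow,ox,su,sw,sx,sy,uy,wx,wy,xy
∂2: piv[bix,bos,box,bsx,isy,iwx,iwy,osw] rk=8  ker:osx
rk∂_2=8

rank∂_2=8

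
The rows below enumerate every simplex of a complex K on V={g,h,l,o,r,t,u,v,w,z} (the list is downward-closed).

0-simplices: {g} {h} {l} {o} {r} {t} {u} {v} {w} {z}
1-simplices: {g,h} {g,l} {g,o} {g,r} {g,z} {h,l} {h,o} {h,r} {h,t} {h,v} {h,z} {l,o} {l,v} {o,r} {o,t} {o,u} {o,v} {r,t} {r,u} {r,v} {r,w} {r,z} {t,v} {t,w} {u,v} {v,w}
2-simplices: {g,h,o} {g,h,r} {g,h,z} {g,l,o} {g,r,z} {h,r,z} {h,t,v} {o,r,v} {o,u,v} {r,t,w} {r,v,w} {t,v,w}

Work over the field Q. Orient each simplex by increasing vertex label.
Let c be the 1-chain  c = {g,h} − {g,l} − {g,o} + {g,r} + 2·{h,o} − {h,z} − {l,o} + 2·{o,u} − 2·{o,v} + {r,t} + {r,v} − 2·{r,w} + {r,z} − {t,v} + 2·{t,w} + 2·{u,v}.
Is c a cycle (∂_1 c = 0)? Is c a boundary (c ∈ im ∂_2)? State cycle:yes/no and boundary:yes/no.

cycle:yes boundary:yes

n_0=10 n_1=26 n_2=12  [Q]
∂1: piv[gh,gl,go,gr,gz,ht,hv,ou,rw] rk=9  ker:hl,ho,hr,hz,lo,lv,or,ot,ov,rt,ru,rv,rz,tv,tw,uv,vw
∂2: piv[gho,ghr,ghz,glo,grz,htv,orv,ouv,rtw,rvw,tvw] rk=11  ker:hrz
∂1c = 0
c vs im∂2: reduces to 0 ⇒ boundary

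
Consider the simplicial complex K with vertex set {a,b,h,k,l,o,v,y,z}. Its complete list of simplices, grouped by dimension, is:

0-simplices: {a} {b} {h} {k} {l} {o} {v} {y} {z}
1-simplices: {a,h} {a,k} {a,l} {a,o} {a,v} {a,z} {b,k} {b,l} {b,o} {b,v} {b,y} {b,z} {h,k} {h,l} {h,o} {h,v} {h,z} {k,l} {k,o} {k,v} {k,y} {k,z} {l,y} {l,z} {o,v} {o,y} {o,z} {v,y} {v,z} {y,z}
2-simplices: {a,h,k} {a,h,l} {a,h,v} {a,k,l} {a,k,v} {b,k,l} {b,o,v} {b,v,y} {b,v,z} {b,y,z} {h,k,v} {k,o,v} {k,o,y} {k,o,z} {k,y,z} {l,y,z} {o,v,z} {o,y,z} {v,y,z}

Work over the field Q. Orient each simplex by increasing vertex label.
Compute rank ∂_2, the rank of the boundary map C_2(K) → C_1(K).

rank∂_2=16

n_0=9 n_1=30 n_2=19  [Q]
∂1: piv[ah,ak,al,ao,av,az,bk,by] rk=8  ker:bl,bo,bv,bz,hk,hl,ho,hv,hz,kl,ko,kv,ky,kz,ly,lz,ov,oy,oz,vy,vz,yz
∂2: piv[ahk,ahl,ahv,akl,akv,bkl,bov,bvy,bvz,byz,kov,koy,koz,kyz,lyz,ovz] rk=16  ker:hkv,oyz,vyz
rk∂_2=16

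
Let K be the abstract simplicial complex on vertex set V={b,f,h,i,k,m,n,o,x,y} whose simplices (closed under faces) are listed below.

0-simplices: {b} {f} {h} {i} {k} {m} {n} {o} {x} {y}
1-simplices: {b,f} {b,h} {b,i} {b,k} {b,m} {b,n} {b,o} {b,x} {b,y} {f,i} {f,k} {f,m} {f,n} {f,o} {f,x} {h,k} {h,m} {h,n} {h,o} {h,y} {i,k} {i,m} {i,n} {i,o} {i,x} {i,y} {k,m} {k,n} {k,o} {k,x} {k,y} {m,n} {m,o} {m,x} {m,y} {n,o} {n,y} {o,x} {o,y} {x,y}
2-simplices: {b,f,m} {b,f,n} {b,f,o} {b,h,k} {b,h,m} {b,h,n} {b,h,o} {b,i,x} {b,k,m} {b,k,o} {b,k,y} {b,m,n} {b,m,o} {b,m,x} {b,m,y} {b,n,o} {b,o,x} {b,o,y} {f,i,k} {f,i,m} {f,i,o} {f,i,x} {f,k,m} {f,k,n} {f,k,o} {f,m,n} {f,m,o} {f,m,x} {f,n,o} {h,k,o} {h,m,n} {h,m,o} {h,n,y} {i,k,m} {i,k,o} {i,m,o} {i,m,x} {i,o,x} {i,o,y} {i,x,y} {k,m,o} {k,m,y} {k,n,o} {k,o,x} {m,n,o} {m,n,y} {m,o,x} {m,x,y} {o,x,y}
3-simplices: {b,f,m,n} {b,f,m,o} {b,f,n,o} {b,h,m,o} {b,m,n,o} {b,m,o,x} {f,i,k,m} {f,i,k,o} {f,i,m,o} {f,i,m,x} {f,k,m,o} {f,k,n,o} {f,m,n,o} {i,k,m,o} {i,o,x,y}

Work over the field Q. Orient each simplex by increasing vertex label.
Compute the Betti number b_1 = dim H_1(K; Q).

b_1=1

n_0=10 n_1=40 n_2=49 n_3=15  [Q]
∂1: piv[bf,bh,bi,bk,bm,bn,bo,bx,by] rk=9  ker:fi,fk,fm,fn,fo,fx,hk,hm,hn,ho,hy,ik,im,in,io,ix,iy,km,kn,ko,kx,ky,mn,mo,mx,my,no,ny,ox,oy,xy
∂2: piv[bfm,bfn,bfo,bhk,bhm,bhn,bho,bix,bkm,bko,bky,bmn,bmo,bmx,bmy,bno,box,boy,fik,fim,fio,fix,fkm,fkn,fmx,hny,ioy,ixy,kox,mny] rk=30  ker:fko,fmn,fmo,fno,hko,hmn,hmo,ikm,iko,imo,imx,iox,kmo,kmy,kno,mno,mox,mxy,oxy
∂3: piv[bfmn,bfmo,bfno,bhmo,bmno,bmox,fikm,fiko,fimo,fimx,fkmo,fkno,ioxy] rk=13  ker:fmno,ikmo
b_1=(40−9)−30=1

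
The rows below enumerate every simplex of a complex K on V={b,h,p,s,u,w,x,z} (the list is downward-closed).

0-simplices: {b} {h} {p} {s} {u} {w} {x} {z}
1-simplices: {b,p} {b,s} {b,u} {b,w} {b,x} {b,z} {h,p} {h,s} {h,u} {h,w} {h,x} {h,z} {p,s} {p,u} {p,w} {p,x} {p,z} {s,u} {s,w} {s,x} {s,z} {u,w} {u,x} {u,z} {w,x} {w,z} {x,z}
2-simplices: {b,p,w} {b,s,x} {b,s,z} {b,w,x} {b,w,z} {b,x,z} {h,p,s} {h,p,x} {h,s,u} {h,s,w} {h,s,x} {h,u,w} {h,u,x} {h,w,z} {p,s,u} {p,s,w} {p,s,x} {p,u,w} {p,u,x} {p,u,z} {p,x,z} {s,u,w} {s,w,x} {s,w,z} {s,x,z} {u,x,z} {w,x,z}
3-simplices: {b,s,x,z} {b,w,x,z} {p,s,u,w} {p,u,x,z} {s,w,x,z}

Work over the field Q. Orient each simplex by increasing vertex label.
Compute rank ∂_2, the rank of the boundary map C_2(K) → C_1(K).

n_0=8 n_1=27 n_2=27 n_3=5  [Q]
∂1: piv[bp,bs,bu,bw,bx,bz,hp] rk=7  ker:hs,hu,hw,hx,hz,ps,pu,pw,px,pz,su,sw,sx,sz,uw,ux,uz,wx,wz,xz
∂2: piv[bpw,bsx,bsz,bwx,bwz,bxz,hps,hpx,hsu,hsw,hsx,huw,hux,hwz,psu,psw,puz,pxz,swx] rk=19  ker:psx,puw,pux,suw,swz,sxz,uxz,wxz
∂3: piv[bsxz,bwxz,psuw,puxz,swxz] rk=5
rk∂_2=19

rank∂_2=19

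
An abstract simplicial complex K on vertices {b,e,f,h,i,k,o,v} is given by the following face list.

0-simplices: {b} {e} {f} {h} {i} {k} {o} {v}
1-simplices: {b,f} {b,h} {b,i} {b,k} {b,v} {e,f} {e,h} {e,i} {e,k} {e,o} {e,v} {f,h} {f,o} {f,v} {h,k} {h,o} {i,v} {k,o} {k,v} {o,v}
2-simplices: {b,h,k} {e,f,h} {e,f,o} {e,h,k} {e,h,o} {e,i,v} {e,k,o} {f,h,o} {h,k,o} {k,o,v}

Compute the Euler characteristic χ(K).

n_0=8 n_1=20 n_2=10
χ=+8−20+10=-2

χ(K)=-2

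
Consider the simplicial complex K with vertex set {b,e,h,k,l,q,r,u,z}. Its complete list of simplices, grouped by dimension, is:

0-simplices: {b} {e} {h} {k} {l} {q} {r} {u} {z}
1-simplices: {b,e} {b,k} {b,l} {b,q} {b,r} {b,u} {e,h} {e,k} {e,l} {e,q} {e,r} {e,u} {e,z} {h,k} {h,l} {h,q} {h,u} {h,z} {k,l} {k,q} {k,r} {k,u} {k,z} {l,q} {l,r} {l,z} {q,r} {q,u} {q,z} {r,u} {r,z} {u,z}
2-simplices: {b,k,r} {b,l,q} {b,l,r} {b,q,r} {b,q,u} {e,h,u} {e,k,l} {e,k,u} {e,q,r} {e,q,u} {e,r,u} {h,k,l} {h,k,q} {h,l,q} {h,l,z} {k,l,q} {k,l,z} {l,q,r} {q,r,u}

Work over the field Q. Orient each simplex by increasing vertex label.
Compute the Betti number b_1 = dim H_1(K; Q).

b_1=8

n_0=9 n_1=32 n_2=19  [Q]
∂1: piv[be,bk,bl,bq,br,bu,eh,ez] rk=8  ker:ek,el,eq,er,eu,hk,hl,hq,hu,hz,kl,kq,kr,ku,kz,lq,lr,lz,qr,qu,qz,ru,rz,uz
∂2: piv[bkr,blq,blr,bqr,bqu,ehu,ekl,eku,eqr,equ,eru,hkl,hkq,hlq,hlz,klz] rk=16  ker:klq,lqr,qru
b_1=(32−8)−16=8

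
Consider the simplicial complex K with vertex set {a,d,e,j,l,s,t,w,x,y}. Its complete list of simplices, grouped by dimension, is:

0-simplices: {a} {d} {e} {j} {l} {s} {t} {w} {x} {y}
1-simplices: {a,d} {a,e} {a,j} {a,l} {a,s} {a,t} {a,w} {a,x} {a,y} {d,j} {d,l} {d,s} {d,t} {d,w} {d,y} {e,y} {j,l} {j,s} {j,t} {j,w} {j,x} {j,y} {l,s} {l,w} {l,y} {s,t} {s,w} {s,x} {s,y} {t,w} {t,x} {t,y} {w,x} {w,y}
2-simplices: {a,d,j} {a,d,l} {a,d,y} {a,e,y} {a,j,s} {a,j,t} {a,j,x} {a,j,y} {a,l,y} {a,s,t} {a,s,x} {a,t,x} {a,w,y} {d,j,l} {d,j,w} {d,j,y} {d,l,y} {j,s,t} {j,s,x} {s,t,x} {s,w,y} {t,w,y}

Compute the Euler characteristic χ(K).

χ(K)=-2

n_0=10 n_1=34 n_2=22
χ=+10−34+22=-2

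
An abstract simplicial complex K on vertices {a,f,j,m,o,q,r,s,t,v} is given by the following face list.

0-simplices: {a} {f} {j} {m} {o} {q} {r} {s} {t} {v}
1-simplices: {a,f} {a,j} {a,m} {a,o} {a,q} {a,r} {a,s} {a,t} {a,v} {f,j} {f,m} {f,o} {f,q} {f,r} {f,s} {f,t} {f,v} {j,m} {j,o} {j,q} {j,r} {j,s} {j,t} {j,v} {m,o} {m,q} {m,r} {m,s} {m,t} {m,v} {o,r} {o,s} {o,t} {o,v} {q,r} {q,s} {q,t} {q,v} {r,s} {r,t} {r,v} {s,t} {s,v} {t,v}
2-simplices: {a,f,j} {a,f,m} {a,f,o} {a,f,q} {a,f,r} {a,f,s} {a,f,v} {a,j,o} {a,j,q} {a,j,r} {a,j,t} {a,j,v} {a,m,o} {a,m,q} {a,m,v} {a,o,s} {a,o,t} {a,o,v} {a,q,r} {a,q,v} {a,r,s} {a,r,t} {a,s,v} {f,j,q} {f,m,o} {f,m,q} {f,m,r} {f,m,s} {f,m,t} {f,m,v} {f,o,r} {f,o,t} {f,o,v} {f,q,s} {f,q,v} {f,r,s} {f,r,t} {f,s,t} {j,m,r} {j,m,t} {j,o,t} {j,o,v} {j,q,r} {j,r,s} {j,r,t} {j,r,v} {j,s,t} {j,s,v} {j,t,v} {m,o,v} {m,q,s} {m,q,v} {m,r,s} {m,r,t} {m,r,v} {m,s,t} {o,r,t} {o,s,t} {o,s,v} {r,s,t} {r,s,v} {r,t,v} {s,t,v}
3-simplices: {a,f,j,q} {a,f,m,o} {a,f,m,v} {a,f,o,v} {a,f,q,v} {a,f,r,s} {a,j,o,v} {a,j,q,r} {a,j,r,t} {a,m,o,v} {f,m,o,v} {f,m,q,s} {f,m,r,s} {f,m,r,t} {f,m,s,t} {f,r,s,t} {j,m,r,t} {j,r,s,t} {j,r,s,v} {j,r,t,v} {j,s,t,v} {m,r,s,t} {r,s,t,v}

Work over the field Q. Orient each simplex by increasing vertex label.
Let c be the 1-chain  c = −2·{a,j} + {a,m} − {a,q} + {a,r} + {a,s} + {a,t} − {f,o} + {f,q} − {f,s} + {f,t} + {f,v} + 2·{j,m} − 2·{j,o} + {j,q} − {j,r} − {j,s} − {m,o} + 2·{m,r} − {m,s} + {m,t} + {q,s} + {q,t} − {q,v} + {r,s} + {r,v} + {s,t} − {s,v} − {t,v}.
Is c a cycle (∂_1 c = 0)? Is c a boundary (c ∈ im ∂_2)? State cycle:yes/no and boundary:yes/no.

cycle:no boundary:no

n_0=10 n_1=44 n_2=63 n_3=23  [Q]
∂1: piv[af,aj,am,ao,aq,ar,as,at,av] rk=9  ker:fj,fm,fo,fq,fr,fs,ft,fv,jm,jo,jq,jr,js,jt,jv,mo,mq,mr,ms,mt,mv,or,os,ot,ov,qr,qs,qt,qv,rs,rt,rv,st,sv,tv
∂2: piv[afj,afm,afo,afq,afr,afs,afv,ajo,ajq,ajr,ajt,ajv,amo,amq,amv,aos,aot,aov,aqr,aqv,ars,art,asv,fmr,fms,fmt,for,fot,fqs,fst,jmr,jrs,jrv,jtv] rk=34  ker:fjq,fmo,fmq,fmv,fov,fqv,frs,frt,jmt,jot,jov,jqr,jrt,jst,jsv,mov,mqs,mqv,mrs,mrt,mrv,mst,ort,ost,osv,rst,rsv,rtv,stv
∂3: piv[afjq,afmo,afmv,afov,afqv,afrs,ajov,ajqr,ajrt,amov,fmqs,fmrs,fmrt,fmst,frst,jmrt,jrst,jrsv,jrtv,jstv] rk=20  ker:fmov,mrst,rstv
∂1c = −{a} − {f} − {j} + 2·{m} − 4·{o} + 6·{t} − {v}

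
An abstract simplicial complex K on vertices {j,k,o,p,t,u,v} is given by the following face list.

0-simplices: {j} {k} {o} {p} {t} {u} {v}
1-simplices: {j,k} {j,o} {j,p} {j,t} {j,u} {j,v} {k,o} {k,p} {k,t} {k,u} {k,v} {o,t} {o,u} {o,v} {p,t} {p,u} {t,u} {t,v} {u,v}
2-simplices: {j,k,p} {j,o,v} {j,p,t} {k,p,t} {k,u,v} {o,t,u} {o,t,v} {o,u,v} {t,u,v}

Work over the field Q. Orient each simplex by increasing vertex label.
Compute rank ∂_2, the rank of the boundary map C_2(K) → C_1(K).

n_0=7 n_1=19 n_2=9  [Q]
∂1: piv[jk,jo,jp,jt,ju,jv] rk=6  ker:ko,kp,kt,ku,kv,ot,ou,ov,pt,pu,tu,tv,uv
∂2: piv[jkp,jov,jpt,kpt,kuv,otu,otv,ouv] rk=8  ker:tuv
rk∂_2=8

rank∂_2=8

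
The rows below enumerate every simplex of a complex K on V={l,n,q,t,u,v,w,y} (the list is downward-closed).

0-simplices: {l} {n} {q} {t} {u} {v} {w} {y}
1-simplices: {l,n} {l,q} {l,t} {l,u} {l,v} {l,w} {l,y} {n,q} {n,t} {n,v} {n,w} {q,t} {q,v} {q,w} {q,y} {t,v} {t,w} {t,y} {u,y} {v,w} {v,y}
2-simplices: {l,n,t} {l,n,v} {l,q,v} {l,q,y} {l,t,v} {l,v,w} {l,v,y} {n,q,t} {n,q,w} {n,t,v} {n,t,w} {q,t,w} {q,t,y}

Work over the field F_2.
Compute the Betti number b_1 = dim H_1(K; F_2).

n_0=8 n_1=21 n_2=13  [Z2]
∂1: piv[ln,lq,lt,lu,lv,lw,ly] rk=7  ker:nq,nt,nv,nw,qt,qv,qw,qy,tv,tw,ty,uy,vw,vy
∂2: piv[lnt,lnv,lqv,lqy,ltv,lvw,lvy,nqt,nqw,ntw,qty] rk=11  ker:ntv,qtw
b_1=(21−7)−11=3

b_1=3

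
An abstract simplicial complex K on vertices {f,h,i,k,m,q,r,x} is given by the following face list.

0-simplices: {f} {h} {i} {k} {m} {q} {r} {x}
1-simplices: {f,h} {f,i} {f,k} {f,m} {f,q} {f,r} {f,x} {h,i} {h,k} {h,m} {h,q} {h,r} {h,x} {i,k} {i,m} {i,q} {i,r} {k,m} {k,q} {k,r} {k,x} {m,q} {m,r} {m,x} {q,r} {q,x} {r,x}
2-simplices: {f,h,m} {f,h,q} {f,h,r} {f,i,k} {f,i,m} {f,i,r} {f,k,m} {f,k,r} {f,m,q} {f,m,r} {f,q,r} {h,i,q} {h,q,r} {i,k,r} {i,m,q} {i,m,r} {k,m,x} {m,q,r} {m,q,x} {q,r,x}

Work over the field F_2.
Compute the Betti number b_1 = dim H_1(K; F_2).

b_1=4

n_0=8 n_1=27 n_2=20  [Z2]
∂1: piv[fh,fi,fk,fm,fq,fr,fx] rk=7  ker:hi,hk,hm,hq,hr,hx,ik,im,iq,ir,km,kq,kr,kx,mq,mr,mx,qr,qx,rx
∂2: piv[fhm,fhq,fhr,fik,fim,fir,fkm,fkr,fmq,fmr,fqr,hiq,imq,kmx,mqx,qrx] rk=16  ker:hqr,ikr,imr,mqr
b_1=(27−7)−16=4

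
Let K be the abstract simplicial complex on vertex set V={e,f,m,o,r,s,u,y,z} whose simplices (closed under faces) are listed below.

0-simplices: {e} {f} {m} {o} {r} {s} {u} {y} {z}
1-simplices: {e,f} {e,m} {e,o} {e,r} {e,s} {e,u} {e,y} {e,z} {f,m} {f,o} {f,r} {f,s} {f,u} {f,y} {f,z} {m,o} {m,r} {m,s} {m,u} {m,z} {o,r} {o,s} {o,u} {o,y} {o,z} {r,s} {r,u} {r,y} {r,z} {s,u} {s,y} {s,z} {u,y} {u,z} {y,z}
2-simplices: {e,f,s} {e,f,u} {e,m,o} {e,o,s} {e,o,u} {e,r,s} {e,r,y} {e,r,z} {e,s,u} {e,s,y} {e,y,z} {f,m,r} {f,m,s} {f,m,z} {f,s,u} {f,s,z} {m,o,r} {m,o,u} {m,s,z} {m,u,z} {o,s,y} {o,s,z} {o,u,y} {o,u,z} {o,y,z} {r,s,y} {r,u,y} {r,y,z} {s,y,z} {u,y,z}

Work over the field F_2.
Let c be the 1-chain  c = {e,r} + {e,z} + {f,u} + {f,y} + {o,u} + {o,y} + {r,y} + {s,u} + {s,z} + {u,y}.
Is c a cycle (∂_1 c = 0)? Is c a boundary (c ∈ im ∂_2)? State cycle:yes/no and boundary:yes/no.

cycle:yes boundary:no

n_0=9 n_1=35 n_2=30  [Z2]
∂1: piv[ef,em,eo,er,es,eu,ey,ez] rk=8  ker:fm,fo,fr,fs,fu,fy,fz,mo,mr,ms,mu,mz,or,os,ou,oy,oz,rs,ru,ry,rz,su,sy,sz,uy,uz,yz
∂2: piv[efs,efu,emo,eos,eou,ers,ery,erz,esu,esy,eyz,fmr,fms,fmz,fsz,mor,mou,muz,osy,osz,ouy,ouz,oyz,ruy] rk=24  ker:fsu,msz,rsy,ryz,syz,uyz
∂1c = 0
c vs im∂2: residual ≠ 0 ⇒ not boundary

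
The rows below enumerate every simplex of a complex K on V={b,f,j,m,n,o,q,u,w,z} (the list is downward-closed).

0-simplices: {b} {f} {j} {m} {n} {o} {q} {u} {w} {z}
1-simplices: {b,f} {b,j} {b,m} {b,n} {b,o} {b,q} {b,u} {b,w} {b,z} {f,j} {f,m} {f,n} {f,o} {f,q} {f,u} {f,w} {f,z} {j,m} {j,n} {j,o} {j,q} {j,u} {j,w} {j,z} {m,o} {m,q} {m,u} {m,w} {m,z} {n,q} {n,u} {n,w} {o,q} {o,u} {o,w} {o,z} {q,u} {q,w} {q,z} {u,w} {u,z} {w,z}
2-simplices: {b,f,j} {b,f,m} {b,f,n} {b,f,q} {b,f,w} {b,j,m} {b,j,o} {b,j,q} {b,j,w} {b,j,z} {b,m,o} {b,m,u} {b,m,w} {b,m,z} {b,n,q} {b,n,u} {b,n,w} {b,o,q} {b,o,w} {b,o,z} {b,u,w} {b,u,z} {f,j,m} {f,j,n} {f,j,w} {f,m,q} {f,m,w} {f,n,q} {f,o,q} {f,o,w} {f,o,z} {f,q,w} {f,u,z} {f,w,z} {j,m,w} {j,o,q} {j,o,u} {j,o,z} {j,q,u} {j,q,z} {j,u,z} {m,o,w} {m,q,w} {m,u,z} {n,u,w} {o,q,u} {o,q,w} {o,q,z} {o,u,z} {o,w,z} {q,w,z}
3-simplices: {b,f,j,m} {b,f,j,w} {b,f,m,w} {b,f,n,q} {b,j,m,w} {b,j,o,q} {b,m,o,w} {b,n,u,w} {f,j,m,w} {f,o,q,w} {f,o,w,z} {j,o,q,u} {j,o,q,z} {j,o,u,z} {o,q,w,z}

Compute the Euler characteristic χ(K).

n_0=10 n_1=42 n_2=51 n_3=15
χ=+10−42+51−15=4

χ(K)=4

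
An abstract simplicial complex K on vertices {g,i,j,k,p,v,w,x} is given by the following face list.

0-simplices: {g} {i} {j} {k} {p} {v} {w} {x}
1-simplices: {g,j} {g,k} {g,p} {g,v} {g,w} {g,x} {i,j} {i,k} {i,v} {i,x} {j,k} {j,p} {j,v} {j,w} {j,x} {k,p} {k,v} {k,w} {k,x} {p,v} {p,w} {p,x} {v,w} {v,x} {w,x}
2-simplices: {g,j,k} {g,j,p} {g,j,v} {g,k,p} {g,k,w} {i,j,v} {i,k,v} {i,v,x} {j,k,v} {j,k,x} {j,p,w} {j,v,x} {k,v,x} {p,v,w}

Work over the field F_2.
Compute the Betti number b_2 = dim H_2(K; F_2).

n_0=8 n_1=25 n_2=14  [Z2]
∂1: piv[gj,gk,gp,gv,gw,gx,ij] rk=7  ker:ik,iv,ix,jk,jp,jv,jw,jx,kp,kv,kw,kx,pv,pw,px,vw,vx,wx
∂2: piv[gjk,gjp,gjv,gkp,gkw,ijv,ikv,ivx,jkv,jkx,jpw,jvx,pvw] rk=13  ker:kvx
b_2=(14−13)−0=1

b_2=1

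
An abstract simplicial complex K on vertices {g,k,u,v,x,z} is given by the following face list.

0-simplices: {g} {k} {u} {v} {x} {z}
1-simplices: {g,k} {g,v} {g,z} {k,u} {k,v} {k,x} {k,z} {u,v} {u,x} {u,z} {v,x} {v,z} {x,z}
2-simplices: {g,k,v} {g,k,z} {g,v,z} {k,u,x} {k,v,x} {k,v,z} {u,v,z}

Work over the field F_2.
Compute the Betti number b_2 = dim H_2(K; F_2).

b_2=1

n_0=6 n_1=13 n_2=7  [Z2]
∂1: piv[gk,gv,gz,ku,kx] rk=5  ker:kv,kz,uv,ux,uz,vx,vz,xz
∂2: piv[gkv,gkz,gvz,kux,kvx,uvz] rk=6  ker:kvz
b_2=(7−6)−0=1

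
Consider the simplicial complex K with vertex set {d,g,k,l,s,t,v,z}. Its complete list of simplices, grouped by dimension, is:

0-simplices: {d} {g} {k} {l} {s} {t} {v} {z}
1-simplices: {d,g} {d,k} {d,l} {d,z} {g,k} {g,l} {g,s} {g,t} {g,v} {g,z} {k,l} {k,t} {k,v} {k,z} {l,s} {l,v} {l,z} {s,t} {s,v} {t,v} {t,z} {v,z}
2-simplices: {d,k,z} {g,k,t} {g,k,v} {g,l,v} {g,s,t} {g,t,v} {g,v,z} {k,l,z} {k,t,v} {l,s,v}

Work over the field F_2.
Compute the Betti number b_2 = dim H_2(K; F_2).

n_0=8 n_1=22 n_2=10  [Z2]
∂1: piv[dg,dk,dl,dz,gs,gt,gv] rk=7  ker:gk,gl,gz,kl,kt,kv,kz,ls,lv,lz,st,sv,tv,tz,vz
∂2: piv[dkz,gkt,gkv,glv,gst,gtv,gvz,klz,lsv] rk=9  ker:ktv
b_2=(10−9)−0=1

b_2=1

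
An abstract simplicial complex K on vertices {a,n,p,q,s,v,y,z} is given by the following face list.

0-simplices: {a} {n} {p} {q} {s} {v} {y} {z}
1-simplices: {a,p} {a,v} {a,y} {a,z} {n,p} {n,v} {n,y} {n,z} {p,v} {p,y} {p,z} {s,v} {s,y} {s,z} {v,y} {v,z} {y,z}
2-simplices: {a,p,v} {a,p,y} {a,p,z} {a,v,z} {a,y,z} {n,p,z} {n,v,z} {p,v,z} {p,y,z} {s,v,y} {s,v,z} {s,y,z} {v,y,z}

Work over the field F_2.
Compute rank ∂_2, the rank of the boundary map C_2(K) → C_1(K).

rank∂_2=10

n_0=8 n_1=17 n_2=13  [Z2]
∂1: piv[ap,av,ay,az,np,sv] rk=6  ker:nv,ny,nz,pv,py,pz,sy,sz,vy,vz,yz
∂2: piv[apv,apy,apz,avz,ayz,npz,nvz,svy,svz,syz] rk=10  ker:pvz,pyz,vyz
rk∂_2=10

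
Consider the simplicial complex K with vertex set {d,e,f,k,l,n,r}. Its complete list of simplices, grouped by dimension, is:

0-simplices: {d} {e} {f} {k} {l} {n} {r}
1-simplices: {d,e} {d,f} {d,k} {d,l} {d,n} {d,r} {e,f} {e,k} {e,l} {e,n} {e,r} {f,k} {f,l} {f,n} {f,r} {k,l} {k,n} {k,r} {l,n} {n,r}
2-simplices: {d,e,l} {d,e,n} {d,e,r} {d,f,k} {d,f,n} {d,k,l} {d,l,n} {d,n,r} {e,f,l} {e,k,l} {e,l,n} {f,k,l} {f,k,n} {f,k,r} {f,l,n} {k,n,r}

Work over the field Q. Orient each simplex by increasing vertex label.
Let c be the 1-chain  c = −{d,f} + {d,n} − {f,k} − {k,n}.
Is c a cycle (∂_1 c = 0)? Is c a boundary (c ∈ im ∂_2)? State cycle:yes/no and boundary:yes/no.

cycle:yes boundary:yes

n_0=7 n_1=20 n_2=16  [Q]
∂1: piv[de,df,dk,dl,dn,dr] rk=6  ker:ef,ek,el,en,er,fk,fl,fn,fr,kl,kn,kr,ln,nr
∂2: piv[del,den,der,dfk,dfn,dkl,dln,dnr,efl,ekl,fkl,fkn,fkr,knr] rk=14  ker:eln,fln
∂1c = 0
c vs im∂2: reduces to 0 ⇒ boundary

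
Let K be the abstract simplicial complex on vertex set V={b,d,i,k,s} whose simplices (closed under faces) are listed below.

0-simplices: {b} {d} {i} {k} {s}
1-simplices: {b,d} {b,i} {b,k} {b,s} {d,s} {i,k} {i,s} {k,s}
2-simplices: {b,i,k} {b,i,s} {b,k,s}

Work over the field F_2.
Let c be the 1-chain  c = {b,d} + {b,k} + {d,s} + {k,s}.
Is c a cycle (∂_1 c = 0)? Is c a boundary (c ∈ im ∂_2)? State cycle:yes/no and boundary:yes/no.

n_0=5 n_1=8 n_2=3  [Z2]
∂1: piv[bd,bi,bk,bs] rk=4  ker:ds,ik,is,ks
∂2: piv[bik,bis,bks] rk=3
∂1c = 0
c vs im∂2: residual ≠ 0 ⇒ not boundary

cycle:yes boundary:no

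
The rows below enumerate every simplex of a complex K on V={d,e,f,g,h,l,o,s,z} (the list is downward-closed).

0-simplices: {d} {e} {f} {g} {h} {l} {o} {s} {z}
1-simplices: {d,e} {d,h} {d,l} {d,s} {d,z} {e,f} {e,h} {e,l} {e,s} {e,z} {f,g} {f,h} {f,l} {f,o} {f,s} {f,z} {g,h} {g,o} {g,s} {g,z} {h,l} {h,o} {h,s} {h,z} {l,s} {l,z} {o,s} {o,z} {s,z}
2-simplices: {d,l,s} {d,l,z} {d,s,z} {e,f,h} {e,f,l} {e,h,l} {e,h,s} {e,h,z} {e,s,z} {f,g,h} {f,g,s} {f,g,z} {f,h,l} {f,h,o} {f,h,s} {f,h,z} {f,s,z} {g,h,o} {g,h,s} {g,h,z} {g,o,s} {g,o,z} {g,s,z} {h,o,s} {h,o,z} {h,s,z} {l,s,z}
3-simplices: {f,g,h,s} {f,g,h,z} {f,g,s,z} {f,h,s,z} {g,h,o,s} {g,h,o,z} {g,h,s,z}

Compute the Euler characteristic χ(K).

n_0=9 n_1=29 n_2=27 n_3=7
χ=+9−29+27−7=0

χ(K)=0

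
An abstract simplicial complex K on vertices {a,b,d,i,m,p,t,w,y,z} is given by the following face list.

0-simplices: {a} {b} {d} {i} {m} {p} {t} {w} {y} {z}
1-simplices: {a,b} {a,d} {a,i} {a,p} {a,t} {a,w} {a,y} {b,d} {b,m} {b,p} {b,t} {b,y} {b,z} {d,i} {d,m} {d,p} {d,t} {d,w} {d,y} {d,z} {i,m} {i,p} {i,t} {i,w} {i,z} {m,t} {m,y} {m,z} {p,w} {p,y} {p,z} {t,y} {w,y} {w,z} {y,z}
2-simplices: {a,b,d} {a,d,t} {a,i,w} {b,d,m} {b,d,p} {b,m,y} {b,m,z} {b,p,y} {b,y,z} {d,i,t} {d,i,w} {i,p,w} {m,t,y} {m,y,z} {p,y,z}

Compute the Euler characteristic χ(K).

n_0=10 n_1=35 n_2=15
χ=+10−35+15=-10

χ(K)=-10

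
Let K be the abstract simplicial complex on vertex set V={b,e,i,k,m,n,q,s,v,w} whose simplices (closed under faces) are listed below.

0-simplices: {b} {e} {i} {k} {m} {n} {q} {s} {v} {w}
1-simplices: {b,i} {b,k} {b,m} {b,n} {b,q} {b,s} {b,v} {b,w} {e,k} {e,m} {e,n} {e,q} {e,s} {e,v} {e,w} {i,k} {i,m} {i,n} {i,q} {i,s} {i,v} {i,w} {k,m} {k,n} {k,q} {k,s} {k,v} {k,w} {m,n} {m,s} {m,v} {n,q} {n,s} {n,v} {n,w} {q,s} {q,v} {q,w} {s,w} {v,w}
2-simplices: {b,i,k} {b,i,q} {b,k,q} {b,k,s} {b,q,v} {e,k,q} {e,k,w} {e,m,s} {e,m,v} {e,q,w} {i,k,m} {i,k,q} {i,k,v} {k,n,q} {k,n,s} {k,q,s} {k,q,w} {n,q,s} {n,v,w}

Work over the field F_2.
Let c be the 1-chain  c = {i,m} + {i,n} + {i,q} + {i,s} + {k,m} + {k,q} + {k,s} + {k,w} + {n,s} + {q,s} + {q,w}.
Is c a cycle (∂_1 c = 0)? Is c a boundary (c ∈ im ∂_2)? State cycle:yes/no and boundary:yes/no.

n_0=10 n_1=40 n_2=19  [Z2]
∂1: piv[bi,bk,bm,bn,bq,bs,bv,bw,ek] rk=9  ker:em,en,eq,es,ev,ew,ik,im,in,iq,is,iv,iw,km,kn,kq,ks,kv,kw,mn,ms,mv,nq,ns,nv,nw,qs,qv,qw,sw,vw
∂2: piv[bik,biq,bkq,bks,bqv,ekq,ekw,ems,emv,eqw,ikm,ikv,knq,kns,kqs,nvw] rk=16  ker:ikq,kqw,nqs
∂1c = 0
c vs im∂2: residual ≠ 0 ⇒ not boundary

cycle:yes boundary:no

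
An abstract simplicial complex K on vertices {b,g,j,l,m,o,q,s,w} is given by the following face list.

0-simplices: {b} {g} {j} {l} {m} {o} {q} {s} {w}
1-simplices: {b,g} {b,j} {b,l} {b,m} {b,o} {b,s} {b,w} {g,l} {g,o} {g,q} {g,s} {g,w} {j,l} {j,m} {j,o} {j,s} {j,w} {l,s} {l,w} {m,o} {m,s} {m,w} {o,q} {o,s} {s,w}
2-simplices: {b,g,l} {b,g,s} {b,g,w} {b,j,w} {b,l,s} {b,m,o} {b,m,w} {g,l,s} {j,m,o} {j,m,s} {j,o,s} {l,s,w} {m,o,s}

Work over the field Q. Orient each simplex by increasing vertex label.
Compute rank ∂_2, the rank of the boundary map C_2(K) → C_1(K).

rank∂_2=11

n_0=9 n_1=25 n_2=13  [Q]
∂1: piv[bg,bj,bl,bm,bo,bs,bw,gq] rk=8  ker:gl,go,gs,gw,jl,jm,jo,js,jw,ls,lw,mo,ms,mw,oq,os,sw
∂2: piv[bgl,bgs,bgw,bjw,bls,bmo,bmw,jmo,jms,jos,lsw] rk=11  ker:gls,mos
rk∂_2=11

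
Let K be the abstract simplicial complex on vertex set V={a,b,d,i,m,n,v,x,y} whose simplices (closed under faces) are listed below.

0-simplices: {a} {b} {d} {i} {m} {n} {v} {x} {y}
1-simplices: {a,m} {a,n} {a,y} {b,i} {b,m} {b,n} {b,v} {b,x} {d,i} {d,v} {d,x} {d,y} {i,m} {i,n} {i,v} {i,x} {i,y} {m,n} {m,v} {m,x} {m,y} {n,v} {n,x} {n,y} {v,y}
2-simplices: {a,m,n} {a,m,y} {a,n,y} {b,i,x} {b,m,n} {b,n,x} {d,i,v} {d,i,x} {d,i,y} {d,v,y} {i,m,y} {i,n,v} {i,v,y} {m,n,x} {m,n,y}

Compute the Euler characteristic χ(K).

n_0=9 n_1=25 n_2=15
χ=+9−25+15=-1

χ(K)=-1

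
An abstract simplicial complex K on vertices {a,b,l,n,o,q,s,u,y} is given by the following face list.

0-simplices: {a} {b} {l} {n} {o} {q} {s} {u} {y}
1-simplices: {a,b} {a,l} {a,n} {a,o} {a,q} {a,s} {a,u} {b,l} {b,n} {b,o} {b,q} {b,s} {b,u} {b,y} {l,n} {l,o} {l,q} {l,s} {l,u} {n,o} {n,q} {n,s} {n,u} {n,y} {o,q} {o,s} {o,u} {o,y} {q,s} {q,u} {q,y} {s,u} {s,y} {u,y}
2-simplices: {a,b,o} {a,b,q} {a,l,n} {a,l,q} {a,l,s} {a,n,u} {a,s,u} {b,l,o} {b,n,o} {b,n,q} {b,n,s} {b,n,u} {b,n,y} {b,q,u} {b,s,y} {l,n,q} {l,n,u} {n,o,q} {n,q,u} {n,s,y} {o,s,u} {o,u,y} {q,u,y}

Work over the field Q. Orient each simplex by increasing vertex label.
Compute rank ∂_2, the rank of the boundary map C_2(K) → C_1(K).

n_0=9 n_1=34 n_2=23  [Q]
∂1: piv[ab,al,an,ao,aq,as,au,by] rk=8  ker:bl,bn,bo,bq,bs,bu,ln,lo,lq,ls,lu,no,nq,ns,nu,ny,oq,os,ou,oy,qs,qu,qy,su,sy,uy
∂2: piv[abo,abq,aln,alq,als,anu,asu,blo,bno,bnq,bns,bnu,bny,bqu,bsy,lnq,lnu,noq,osu,ouy,quy] rk=21  ker:nqu,nsy
rk∂_2=21

rank∂_2=21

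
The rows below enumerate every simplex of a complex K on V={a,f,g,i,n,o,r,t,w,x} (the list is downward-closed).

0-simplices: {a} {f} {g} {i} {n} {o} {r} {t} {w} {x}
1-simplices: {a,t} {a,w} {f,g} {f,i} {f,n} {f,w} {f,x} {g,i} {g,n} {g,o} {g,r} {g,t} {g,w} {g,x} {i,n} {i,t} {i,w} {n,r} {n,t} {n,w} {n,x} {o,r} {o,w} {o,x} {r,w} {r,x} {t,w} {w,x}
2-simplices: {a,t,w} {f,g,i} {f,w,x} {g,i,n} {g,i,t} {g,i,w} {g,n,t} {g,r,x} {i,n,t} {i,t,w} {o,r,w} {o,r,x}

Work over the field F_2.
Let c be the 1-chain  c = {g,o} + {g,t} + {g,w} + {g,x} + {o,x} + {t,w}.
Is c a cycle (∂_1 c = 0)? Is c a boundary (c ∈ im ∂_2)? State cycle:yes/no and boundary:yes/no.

n_0=10 n_1=28 n_2=12  [Z2]
∂1: piv[at,aw,fg,fi,fn,fw,fx,go,gr] rk=9  ker:gi,gn,gt,gw,gx,in,it,iw,nr,nt,nw,nx,or,ow,ox,rw,rx,tw,wx
∂2: piv[atw,fgi,fwx,gin,git,giw,gnt,grx,itw,orw,orx] rk=11  ker:int
∂1c = 0
c vs im∂2: residual ≠ 0 ⇒ not boundary

cycle:yes boundary:no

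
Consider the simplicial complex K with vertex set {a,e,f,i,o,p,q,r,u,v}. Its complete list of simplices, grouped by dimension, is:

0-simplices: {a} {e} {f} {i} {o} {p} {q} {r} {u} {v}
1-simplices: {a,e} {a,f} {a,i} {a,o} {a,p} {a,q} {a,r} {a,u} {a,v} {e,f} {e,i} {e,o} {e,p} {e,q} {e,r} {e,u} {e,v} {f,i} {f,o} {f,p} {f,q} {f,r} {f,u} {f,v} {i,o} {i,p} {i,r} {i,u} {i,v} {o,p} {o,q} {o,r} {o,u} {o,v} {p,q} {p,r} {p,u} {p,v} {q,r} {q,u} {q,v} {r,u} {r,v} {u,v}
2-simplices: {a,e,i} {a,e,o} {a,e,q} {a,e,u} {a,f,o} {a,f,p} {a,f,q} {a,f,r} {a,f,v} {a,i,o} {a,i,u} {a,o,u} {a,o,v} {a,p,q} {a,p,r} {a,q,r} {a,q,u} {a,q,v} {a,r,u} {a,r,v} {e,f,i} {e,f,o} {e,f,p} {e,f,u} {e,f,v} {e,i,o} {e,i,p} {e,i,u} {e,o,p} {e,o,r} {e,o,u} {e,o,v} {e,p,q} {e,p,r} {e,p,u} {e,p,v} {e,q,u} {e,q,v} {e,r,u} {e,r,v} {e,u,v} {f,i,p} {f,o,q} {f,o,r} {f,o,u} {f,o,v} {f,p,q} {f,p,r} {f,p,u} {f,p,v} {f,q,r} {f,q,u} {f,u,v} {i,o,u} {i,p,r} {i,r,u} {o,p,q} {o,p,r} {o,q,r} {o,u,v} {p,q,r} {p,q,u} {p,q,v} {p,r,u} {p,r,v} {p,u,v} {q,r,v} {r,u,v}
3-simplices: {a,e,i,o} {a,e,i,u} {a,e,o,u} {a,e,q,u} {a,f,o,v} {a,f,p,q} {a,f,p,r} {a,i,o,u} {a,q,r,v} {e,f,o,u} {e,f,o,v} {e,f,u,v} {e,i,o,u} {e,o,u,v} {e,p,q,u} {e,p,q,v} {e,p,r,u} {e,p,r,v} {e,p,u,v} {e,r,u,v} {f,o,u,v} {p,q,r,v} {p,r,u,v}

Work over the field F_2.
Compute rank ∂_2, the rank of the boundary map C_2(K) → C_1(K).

rank∂_2=34

n_0=10 n_1=44 n_2=68 n_3=23  [Z2]
∂1: piv[ae,af,ai,ao,ap,aq,ar,au,av] rk=9  ker:ef,ei,eo,ep,eq,er,eu,ev,fi,fo,fp,fq,fr,fu,fv,io,ip,ir,iu,iv,op,oq,or,ou,ov,pq,pr,pu,pv,qr,qu,qv,ru,rv,uv
∂2: piv[aei,aeo,aeq,aeu,afo,afp,afq,afr,afv,aio,aiu,aou,aov,apq,apr,aqr,aqu,aqv,aru,arv,efi,efo,efp,efu,efv,eip,eop,eor,epr,epu,epv,euv,foq,ipr] rk=34  ker:eio,eiu,eou,eov,epq,equ,eqv,eru,erv,fip,for,fou,fov,fpq,fpr,fpu,fpv,fqr,fqu,fuv,iou,iru,opq,opr,oqr,ouv,pqr,pqu,pqv,pru,prv,puv,qrv,ruv
∂3: piv[aeio,aeiu,aeou,aequ,afov,afpq,afpr,aiou,aqrv,efou,efov,efuv,eouv,epqu,epqv,epru,eprv,epuv,eruv,pqrv] rk=20  ker:eiou,fouv,pruv
rk∂_2=34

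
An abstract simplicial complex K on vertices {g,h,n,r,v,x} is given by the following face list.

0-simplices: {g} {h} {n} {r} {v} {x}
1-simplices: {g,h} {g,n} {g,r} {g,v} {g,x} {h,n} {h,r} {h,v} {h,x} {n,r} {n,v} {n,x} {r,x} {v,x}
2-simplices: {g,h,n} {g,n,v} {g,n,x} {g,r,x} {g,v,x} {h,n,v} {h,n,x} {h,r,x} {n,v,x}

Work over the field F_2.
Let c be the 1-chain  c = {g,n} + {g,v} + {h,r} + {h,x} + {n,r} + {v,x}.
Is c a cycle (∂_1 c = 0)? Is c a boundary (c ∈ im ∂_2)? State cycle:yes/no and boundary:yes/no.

n_0=6 n_1=14 n_2=9  [Z2]
∂1: piv[gh,gn,gr,gv,gx] rk=5  ker:hn,hr,hv,hx,nr,nv,nx,rx,vx
∂2: piv[ghn,gnv,gnx,grx,gvx,hnv,hnx,hrx] rk=8  ker:nvx
∂1c = 0
c vs im∂2: residual ≠ 0 ⇒ not boundary

cycle:yes boundary:no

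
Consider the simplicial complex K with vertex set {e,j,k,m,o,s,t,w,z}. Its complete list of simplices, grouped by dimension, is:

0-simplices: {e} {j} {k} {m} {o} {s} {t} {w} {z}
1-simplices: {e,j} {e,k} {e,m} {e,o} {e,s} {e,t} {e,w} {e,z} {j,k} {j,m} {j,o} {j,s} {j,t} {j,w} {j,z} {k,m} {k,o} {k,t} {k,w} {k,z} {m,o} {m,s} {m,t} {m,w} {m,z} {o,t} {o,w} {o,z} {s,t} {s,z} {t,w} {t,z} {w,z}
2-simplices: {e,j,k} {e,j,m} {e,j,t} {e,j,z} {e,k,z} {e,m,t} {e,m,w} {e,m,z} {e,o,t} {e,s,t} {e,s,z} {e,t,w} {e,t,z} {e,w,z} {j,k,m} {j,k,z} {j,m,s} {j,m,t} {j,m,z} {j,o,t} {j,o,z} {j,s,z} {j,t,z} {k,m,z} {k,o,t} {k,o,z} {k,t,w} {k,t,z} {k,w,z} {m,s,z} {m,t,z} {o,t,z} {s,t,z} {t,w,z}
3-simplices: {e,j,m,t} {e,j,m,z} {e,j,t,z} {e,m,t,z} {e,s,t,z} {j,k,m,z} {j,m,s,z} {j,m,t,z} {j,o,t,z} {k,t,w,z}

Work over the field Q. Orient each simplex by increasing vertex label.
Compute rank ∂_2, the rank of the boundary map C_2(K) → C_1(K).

rank∂_2=22

n_0=9 n_1=33 n_2=34 n_3=10  [Q]
∂1: piv[ej,ek,em,eo,es,et,ew,ez] rk=8  ker:jk,jm,jo,js,jt,jw,jz,km,ko,kt,kw,kz,mo,ms,mt,mw,mz,ot,ow,oz,st,sz,tw,tz,wz
∂2: piv[ejk,ejm,ejt,ejz,ekz,emt,emw,emz,eot,est,esz,etw,etz,ewz,jkm,jms,jot,joz,jsz,kot,koz,ktw] rk=22  ker:jkz,jmt,jmz,jtz,kmz,ktz,kwz,msz,mtz,otz,stz,twz
∂3: piv[ejmt,ejmz,ejtz,emtz,estz,jkmz,jmsz,jotz,ktwz] rk=9  ker:jmtz
rk∂_2=22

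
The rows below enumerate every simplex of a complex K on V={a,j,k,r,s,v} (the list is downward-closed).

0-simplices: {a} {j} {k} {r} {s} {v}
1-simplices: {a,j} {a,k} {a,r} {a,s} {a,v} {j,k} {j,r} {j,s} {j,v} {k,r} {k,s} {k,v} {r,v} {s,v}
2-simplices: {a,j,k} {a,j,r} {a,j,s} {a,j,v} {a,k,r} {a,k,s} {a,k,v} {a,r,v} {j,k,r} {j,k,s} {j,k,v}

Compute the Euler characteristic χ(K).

n_0=6 n_1=14 n_2=11
χ=+6−14+11=3

χ(K)=3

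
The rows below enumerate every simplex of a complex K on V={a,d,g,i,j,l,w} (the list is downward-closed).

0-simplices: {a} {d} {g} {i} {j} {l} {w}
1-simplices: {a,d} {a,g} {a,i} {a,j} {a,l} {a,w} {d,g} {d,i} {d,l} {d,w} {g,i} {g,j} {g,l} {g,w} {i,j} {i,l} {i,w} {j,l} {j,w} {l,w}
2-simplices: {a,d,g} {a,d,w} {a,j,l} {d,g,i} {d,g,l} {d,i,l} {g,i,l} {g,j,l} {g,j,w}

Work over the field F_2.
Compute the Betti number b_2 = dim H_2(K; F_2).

b_2=1

n_0=7 n_1=20 n_2=9  [Z2]
∂1: piv[ad,ag,ai,aj,al,aw] rk=6  ker:dg,di,dl,dw,gi,gj,gl,gw,ij,il,iw,jl,jw,lw
∂2: piv[adg,adw,ajl,dgi,dgl,dil,gjl,gjw] rk=8  ker:gil
b_2=(9−8)−0=1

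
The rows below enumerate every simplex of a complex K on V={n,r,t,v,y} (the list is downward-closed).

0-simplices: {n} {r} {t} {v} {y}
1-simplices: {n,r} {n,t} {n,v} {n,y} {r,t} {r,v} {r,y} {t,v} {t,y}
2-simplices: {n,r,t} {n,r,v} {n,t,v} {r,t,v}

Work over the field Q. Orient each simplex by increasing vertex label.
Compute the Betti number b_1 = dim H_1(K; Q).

b_1=2

n_0=5 n_1=9 n_2=4  [Q]
∂1: piv[nr,nt,nv,ny] rk=4  ker:rt,rv,ry,tv,ty
∂2: piv[nrt,nrv,ntv] rk=3  ker:rtv
b_1=(9−4)−3=2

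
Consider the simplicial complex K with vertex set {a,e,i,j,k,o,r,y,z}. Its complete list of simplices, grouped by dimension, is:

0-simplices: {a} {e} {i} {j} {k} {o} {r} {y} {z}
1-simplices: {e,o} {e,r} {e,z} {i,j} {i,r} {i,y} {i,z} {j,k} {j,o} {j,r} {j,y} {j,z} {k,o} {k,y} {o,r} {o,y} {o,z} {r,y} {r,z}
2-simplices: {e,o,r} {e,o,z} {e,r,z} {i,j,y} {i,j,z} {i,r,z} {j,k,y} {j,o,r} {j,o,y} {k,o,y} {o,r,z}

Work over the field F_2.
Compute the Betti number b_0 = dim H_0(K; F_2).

b_0=2

n_0=9 n_1=19 n_2=11  [Z2]
∂1: piv[eo,er,ez,ij,ir,iy,jk] rk=7  ker:iz,jo,jr,jy,jz,ko,ky,or,oy,oz,ry,rz
∂2: piv[eor,eoz,erz,ijy,ijz,irz,jky,jor,joy,koy] rk=10  ker:orz
b_0=(9−0)−7=2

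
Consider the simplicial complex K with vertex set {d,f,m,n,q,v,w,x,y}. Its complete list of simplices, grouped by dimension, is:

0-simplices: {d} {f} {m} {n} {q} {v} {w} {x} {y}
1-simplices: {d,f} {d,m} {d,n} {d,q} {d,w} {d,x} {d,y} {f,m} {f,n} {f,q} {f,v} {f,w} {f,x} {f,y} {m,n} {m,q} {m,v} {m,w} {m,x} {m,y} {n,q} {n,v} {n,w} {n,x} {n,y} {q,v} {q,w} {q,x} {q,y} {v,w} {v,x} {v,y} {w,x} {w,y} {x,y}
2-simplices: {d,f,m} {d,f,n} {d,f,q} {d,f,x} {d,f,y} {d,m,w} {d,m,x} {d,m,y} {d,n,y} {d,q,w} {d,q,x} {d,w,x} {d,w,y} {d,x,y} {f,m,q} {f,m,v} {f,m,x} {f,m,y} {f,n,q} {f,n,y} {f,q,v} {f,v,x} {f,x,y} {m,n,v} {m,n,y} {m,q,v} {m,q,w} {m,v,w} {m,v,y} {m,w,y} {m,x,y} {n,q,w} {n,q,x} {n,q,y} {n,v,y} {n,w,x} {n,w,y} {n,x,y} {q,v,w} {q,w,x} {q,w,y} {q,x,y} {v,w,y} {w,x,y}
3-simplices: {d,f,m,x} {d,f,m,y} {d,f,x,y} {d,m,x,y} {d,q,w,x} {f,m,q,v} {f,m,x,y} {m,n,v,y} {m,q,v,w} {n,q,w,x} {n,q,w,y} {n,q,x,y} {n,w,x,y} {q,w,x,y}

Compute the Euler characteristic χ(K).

χ(K)=4

n_0=9 n_1=35 n_2=44 n_3=14
χ=+9−35+44−14=4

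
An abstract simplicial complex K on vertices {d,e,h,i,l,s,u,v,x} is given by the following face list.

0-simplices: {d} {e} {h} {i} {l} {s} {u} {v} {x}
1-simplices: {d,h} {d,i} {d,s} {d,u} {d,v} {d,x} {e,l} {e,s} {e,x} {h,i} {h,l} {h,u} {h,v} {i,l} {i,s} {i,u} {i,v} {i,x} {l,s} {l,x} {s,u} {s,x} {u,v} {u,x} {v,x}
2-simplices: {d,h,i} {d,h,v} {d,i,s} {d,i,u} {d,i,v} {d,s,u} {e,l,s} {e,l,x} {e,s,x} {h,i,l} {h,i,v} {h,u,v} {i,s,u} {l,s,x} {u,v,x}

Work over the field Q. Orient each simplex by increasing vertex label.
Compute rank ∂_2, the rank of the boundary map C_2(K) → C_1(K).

n_0=9 n_1=25 n_2=15  [Q]
∂1: piv[dh,di,ds,du,dv,dx,el,es] rk=8  ker:ex,hi,hl,hu,hv,il,is,iu,iv,ix,ls,lx,su,sx,uv,ux,vx
∂2: piv[dhi,dhv,dis,diu,div,dsu,els,elx,esx,hil,huv,uvx] rk=12  ker:hiv,isu,lsx
rk∂_2=12

rank∂_2=12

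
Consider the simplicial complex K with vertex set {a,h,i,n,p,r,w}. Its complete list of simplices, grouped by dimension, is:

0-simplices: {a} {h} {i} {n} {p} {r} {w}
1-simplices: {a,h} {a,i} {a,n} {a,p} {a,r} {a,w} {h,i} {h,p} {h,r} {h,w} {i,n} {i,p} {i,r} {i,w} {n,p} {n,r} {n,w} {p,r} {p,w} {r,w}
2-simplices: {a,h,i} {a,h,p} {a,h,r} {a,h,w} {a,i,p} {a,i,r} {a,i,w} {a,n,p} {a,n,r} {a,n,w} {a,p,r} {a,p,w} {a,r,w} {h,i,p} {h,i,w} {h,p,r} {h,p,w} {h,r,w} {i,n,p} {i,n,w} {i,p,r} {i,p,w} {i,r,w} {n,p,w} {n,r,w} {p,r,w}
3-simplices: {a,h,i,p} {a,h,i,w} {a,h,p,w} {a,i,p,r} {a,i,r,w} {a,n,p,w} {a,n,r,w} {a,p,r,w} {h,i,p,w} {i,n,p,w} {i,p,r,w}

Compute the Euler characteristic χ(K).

n_0=7 n_1=20 n_2=26 n_3=11
χ=+7−20+26−11=2

χ(K)=2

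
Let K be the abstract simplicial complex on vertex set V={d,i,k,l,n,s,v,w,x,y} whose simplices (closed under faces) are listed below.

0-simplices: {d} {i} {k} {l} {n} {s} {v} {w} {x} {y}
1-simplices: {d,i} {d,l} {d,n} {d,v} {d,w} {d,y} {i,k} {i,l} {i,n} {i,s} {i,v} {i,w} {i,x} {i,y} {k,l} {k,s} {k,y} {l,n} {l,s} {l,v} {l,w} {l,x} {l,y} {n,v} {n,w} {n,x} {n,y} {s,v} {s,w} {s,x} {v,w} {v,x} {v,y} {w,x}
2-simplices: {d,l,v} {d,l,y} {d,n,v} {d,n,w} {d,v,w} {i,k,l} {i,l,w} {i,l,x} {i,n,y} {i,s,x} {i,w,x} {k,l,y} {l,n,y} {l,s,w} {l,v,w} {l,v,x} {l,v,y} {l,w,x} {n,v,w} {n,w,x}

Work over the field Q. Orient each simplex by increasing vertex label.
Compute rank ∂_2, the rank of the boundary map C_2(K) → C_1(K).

n_0=10 n_1=34 n_2=20  [Q]
∂1: piv[di,dl,dn,dv,dw,dy,ik,is,ix] rk=9  ker:il,in,iv,iw,iy,kl,ks,ky,ln,ls,lv,lw,lx,ly,nv,nw,nx,ny,sv,sw,sx,vw,vx,vy,wx
∂2: piv[dlv,dly,dnv,dnw,dvw,ikl,ilw,ilx,iny,isx,iwx,kly,lny,lsw,lvw,lvx,lvy,nwx] rk=18  ker:lwx,nvw
rk∂_2=18

rank∂_2=18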